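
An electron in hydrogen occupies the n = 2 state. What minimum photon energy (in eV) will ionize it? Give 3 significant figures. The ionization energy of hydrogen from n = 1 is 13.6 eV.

E_2 = −13.60/4 = −3.40 eV, so ionization (to E = 0) requires 3.40 eV.

3.40 eV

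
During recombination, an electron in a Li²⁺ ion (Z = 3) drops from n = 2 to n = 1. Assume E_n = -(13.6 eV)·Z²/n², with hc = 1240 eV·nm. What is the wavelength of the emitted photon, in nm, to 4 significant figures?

For Z = 3 the level energies scale as Z², so the effective Rydberg energy is 13.6 × 9 = 122.4 eV.
ΔE = 122.4 × (1/1² − 1/2²) = 122.4 × 0.7500 = 91.80 eV.
λ = hc/ΔE = 1240 / 91.80 = 13.51 nm.

13.51 nm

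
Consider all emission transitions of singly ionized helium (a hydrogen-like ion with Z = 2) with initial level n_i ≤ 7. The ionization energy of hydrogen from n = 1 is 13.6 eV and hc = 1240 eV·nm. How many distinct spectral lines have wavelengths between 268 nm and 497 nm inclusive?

Enumerate all n_i → n_f pairs with 1 ≤ n_f < n_i ≤ 7 and compute λ = 1240 / [13.6·4·(1/n_f² − 1/n_i²)].
Lines falling in [268, 497] nm: 6→3 (273.5 nm), 5→3 (320.5 nm), 4→3 (468.9 nm).

3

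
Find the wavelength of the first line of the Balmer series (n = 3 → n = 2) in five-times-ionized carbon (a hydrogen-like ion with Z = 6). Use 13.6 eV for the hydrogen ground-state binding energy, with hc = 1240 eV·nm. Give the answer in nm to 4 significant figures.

18.24 nm

The Balmer series terminates on n_f = 2; the first line has n_i = 2+1 = 3.
ΔE = 489.6 × (1/2² − 1/3²) = 68.00 eV.
λ = 1240 / 68.00 = 18.24 nm.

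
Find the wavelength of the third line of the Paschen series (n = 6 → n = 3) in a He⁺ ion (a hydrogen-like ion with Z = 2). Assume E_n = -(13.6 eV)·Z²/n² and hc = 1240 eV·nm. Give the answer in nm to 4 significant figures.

273.5 nm

The Paschen series terminates on n_f = 3; the third line has n_i = 3+3 = 6.
ΔE = 54.40 × (1/3² − 1/6²) = 4.533 eV.
λ = 1240 / 4.533 = 273.5 nm.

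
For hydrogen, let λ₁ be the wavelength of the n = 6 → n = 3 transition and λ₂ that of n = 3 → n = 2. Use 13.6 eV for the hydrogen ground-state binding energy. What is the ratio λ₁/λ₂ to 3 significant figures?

λ ∝ 1/ΔE ∝ 1/(1/n_f² − 1/n_i²), and the Z² and hc factors cancel in the ratio.
λ₁/λ₂ = (1/2² − 1/3²)/(1/3² − 1/6²) = 0.1389/0.08333 = 1.67.

1.67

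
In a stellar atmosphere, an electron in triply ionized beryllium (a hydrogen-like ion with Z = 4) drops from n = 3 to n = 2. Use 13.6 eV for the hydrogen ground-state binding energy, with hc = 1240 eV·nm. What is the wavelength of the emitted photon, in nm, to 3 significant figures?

41.0 nm

For Z = 4 the level energies scale as Z², so the effective Rydberg energy is 13.6 × 16 = 217.6 eV.
ΔE = 217.6 × (1/2² − 1/3²) = 217.6 × 0.1389 = 30.22 eV.
λ = hc/ΔE = 1240 / 30.22 = 41.0 nm.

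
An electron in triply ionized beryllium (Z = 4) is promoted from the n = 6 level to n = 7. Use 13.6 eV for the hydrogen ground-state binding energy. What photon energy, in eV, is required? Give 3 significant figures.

1.60 eV

The Bohr energies scale as Z², so for Z = 4: E_n = −217.6/n² eV.
E_7 = −217.6/49 = −4.441 eV and E_6 = −217.6/36 = −6.044 eV.
The photon energy is |E_7 − E_6| = 1.60 eV.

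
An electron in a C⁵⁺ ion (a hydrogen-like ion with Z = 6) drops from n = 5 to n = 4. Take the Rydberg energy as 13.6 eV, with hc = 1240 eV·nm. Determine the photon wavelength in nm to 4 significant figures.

112.6 nm

For Z = 6 the level energies scale as Z², so the effective Rydberg energy is 13.6 × 36 = 489.6 eV.
ΔE = 489.6 × (1/4² − 1/5²) = 489.6 × 0.02250 = 11.02 eV.
λ = hc/ΔE = 1240 / 11.02 = 112.6 nm.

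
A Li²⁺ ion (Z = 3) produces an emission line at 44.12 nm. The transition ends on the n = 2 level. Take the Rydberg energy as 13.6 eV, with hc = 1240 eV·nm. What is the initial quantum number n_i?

The photon energy is ΔE = hc/λ = 1240 / 44.12 = 28.11 eV.
With Z = 3, ΔE = 122.4 × (1/n_f² − 1/n_i²), so 1/n_f² − 1/n_i² = 0.2296.
With n_f = 2: 1/n_i² = 1/4 − 0.2296 = 0.02038, so n_i ≈ 7.00.

n_i = 7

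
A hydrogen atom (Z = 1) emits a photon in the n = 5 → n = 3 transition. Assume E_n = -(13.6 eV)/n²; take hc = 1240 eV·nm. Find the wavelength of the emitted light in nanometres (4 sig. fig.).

ΔE = 13.60 × (1/3² − 1/5²) = 13.60 × 0.07111 = 0.9671 eV.
λ = hc/ΔE = 1240 / 0.9671 = 1282 nm.

1282 nm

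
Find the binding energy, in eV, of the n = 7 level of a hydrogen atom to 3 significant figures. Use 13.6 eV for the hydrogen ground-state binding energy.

E_7 = −13.60/49 = −0.278 eV, so ionization (to E = 0) requires 0.278 eV.

0.278 eV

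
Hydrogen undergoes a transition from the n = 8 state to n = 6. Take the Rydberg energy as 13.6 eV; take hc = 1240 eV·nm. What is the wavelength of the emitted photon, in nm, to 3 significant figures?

7500 nm

ΔE = 13.60 × (1/6² − 1/8²) = 13.60 × 0.01215 = 0.1653 eV.
λ = hc/ΔE = 1240 / 0.1653 = 7500 nm.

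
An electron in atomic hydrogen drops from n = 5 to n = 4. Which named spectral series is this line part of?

Brackett

The series is set by the lower level: n_f = 4 is the Brackett series.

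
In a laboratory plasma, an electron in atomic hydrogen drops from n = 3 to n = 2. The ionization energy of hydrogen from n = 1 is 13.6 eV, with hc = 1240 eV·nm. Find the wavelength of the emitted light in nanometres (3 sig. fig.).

656 nm

ΔE = 13.60 × (1/2² − 1/3²) = 13.60 × 0.1389 = 1.889 eV.
λ = hc/ΔE = 1240 / 1.889 = 656 nm.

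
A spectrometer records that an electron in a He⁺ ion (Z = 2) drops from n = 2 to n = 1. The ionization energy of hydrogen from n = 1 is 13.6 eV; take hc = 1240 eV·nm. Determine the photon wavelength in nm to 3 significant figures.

30.4 nm

For Z = 2 the level energies scale as Z², so the effective Rydberg energy is 13.6 × 4 = 54.40 eV.
ΔE = 54.40 × (1/1² − 1/2²) = 54.40 × 0.7500 = 40.80 eV.
λ = hc/ΔE = 1240 / 40.80 = 30.4 nm.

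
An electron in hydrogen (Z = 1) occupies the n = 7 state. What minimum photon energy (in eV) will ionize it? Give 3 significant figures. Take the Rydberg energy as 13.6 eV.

0.278 eV

E_7 = −13.60/49 = −0.278 eV, so ionization (to E = 0) requires 0.278 eV.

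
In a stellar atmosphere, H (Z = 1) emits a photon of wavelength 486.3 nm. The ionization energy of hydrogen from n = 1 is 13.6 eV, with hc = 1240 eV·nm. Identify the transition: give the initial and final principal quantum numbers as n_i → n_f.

The photon energy is ΔE = hc/λ = 1240 / 486.3 = 2.550 eV.
With Z = 1, ΔE = 13.60 × (1/n_f² − 1/n_i²), so 1/n_f² − 1/n_i² = 0.1875.
Trying n_f = 2 gives 1/n_i² = 0.06251, i.e. n_i ≈ 4; this pair matches.

n_i = 4, n_f = 2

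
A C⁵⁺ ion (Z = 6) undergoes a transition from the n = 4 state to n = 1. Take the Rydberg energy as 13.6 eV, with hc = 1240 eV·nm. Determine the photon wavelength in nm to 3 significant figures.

For Z = 6 the level energies scale as Z², so the effective Rydberg energy is 13.6 × 36 = 489.6 eV.
ΔE = 489.6 × (1/1² − 1/4²) = 489.6 × 0.9375 = 459.0 eV.
λ = hc/ΔE = 1240 / 459.0 = 2.70 nm.

2.70 nm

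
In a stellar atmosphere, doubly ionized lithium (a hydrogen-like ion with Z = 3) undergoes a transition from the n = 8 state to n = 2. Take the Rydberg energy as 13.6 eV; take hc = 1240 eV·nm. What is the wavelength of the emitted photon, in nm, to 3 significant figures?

For Z = 3 the level energies scale as Z², so the effective Rydberg energy is 13.6 × 9 = 122.4 eV.
ΔE = 122.4 × (1/2² − 1/8²) = 122.4 × 0.2344 = 28.69 eV.
λ = hc/ΔE = 1240 / 28.69 = 43.2 nm.

43.2 nm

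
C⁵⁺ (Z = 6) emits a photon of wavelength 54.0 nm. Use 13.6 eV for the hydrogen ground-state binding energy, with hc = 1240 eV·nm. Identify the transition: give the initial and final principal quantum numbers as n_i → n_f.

The photon energy is ΔE = hc/λ = 1240 / 54.0 = 22.96 eV.
With Z = 6, ΔE = 489.6 × (1/n_f² − 1/n_i²), so 1/n_f² − 1/n_i² = 0.04690.
Trying n_f = 4 gives 1/n_i² = 0.01560, i.e. n_i ≈ 8; this pair matches.

n_i = 8, n_f = 4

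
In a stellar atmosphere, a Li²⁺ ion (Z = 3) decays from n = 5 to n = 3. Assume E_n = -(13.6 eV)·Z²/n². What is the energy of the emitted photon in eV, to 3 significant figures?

The Bohr energies scale as Z², so for Z = 3: E_n = −122.4/n² eV.
E_5 = −122.4/25 = −4.896 eV and E_3 = −122.4/9 = −13.60 eV.
The photon energy is |E_5 − E_3| = 8.70 eV.

8.70 eV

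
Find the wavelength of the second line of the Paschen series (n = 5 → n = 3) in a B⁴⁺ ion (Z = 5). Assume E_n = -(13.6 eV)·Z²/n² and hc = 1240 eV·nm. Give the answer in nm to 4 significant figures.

The Paschen series terminates on n_f = 3; the second line has n_i = 3+2 = 5.
ΔE = 340.0 × (1/3² − 1/5²) = 24.18 eV.
λ = 1240 / 24.18 = 51.29 nm.

51.29 nm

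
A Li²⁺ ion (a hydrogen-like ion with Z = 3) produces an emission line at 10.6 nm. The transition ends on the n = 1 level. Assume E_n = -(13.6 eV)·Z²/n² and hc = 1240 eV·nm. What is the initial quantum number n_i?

n_i = 5

The photon energy is ΔE = hc/λ = 1240 / 10.6 = 117.0 eV.
With Z = 3, ΔE = 122.4 × (1/n_f² − 1/n_i²), so 1/n_f² − 1/n_i² = 0.9557.
With n_f = 1: 1/n_i² = 1/1 − 0.9557 = 0.04427, so n_i ≈ 4.75.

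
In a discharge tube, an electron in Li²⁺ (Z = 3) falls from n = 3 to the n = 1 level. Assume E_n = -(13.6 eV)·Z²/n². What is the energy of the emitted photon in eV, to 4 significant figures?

108.8 eV

The Bohr energies scale as Z², so for Z = 3: E_n = −122.4/n² eV.
E_3 = −122.4/9 = −13.60 eV and E_1 = −122.4/1 = −122.4 eV.
The photon energy is |E_3 − E_1| = 108.8 eV.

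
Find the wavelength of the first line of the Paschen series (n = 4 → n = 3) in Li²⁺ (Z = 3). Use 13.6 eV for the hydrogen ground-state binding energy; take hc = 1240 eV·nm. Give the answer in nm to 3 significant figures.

208 nm

The Paschen series terminates on n_f = 3; the first line has n_i = 3+1 = 4.
ΔE = 122.4 × (1/3² − 1/4²) = 5.950 eV.
λ = 1240 / 5.950 = 208 nm.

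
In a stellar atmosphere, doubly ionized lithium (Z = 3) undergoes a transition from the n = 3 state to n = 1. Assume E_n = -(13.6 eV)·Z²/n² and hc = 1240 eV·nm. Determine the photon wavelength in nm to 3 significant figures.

11.4 nm

For Z = 3 the level energies scale as Z², so the effective Rydberg energy is 13.6 × 9 = 122.4 eV.
ΔE = 122.4 × (1/1² − 1/3²) = 122.4 × 0.8889 = 108.8 eV.
λ = hc/ΔE = 1240 / 108.8 = 11.4 nm.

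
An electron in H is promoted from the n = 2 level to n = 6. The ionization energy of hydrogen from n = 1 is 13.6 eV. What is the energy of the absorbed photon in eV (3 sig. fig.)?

3.02 eV

E_6 = −13.60/36 = −0.3778 eV and E_2 = −13.60/4 = −3.400 eV.
The photon energy is |E_6 − E_2| = 3.02 eV.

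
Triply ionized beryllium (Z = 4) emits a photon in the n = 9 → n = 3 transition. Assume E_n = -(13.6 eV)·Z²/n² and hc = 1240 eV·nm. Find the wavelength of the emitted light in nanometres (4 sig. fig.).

For Z = 4 the level energies scale as Z², so the effective Rydberg energy is 13.6 × 16 = 217.6 eV.
ΔE = 217.6 × (1/3² − 1/9²) = 217.6 × 0.09877 = 21.49 eV.
λ = hc/ΔE = 1240 / 21.49 = 57.70 nm.

57.70 nm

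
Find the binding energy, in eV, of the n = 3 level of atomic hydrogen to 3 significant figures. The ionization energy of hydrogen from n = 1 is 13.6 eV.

1.51 eV

E_3 = −13.60/9 = −1.51 eV, so ionization (to E = 0) requires 1.51 eV.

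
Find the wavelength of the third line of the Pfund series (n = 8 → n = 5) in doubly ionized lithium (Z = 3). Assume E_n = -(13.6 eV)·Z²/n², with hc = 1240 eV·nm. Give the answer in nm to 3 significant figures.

416 nm

The Pfund series terminates on n_f = 5; the third line has n_i = 5+3 = 8.
ΔE = 122.4 × (1/5² − 1/8²) = 2.984 eV.
λ = 1240 / 2.984 = 416 nm.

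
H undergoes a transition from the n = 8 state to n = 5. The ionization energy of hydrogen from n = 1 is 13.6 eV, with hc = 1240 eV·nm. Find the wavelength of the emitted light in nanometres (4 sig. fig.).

3741 nm

ΔE = 13.60 × (1/5² − 1/8²) = 13.60 × 0.02438 = 0.3315 eV.
λ = hc/ΔE = 1240 / 0.3315 = 3741 nm.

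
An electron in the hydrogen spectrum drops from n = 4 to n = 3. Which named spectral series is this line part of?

Paschen

The series is set by the lower level: n_f = 3 is the Paschen series.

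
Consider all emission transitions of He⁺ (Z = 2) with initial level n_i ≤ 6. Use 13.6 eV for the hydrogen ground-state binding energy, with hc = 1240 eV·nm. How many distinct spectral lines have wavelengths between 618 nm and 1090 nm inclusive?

Enumerate all n_i → n_f pairs with 1 ≤ n_f < n_i ≤ 6 and compute λ = 1240 / [13.6·4·(1/n_f² − 1/n_i²)].
Lines falling in [618, 1090] nm: 6→4 (656.5 nm), 5→4 (1013 nm).

2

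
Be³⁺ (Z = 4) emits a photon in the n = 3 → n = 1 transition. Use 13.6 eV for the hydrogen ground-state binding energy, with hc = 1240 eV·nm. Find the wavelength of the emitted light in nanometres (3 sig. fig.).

6.41 nm

For Z = 4 the level energies scale as Z², so the effective Rydberg energy is 13.6 × 16 = 217.6 eV.
ΔE = 217.6 × (1/1² − 1/3²) = 217.6 × 0.8889 = 193.4 eV.
λ = hc/ΔE = 1240 / 193.4 = 6.41 nm.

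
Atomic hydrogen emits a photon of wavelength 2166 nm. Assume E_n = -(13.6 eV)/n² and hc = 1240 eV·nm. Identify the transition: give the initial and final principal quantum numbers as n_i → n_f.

n_i = 7, n_f = 4

The photon energy is ΔE = hc/λ = 1240 / 2166 = 0.5725 eV.
With Z = 1, ΔE = 13.60 × (1/n_f² − 1/n_i²), so 1/n_f² − 1/n_i² = 0.04209.
Trying n_f = 4 gives 1/n_i² = 0.02041, i.e. n_i ≈ 7; this pair matches.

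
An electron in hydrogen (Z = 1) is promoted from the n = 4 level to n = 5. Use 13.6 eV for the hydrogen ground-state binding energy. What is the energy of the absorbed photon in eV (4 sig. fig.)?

E_5 = −13.60/25 = −0.5440 eV and E_4 = −13.60/16 = −0.8500 eV.
The photon energy is |E_5 − E_4| = 0.3060 eV.

0.3060 eV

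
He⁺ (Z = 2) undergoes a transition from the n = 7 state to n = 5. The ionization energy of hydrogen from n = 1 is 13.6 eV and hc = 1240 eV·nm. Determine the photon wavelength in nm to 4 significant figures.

1163 nm

For Z = 2 the level energies scale as Z², so the effective Rydberg energy is 13.6 × 4 = 54.40 eV.
ΔE = 54.40 × (1/5² − 1/7²) = 54.40 × 0.01959 = 1.066 eV.
λ = hc/ΔE = 1240 / 1.066 = 1163 nm.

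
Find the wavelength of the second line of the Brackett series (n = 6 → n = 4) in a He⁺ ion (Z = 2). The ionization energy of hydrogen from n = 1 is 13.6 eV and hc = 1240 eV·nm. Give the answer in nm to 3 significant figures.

656 nm

The Brackett series terminates on n_f = 4; the second line has n_i = 4+2 = 6.
ΔE = 54.40 × (1/4² − 1/6²) = 1.889 eV.
λ = 1240 / 1.889 = 656 nm.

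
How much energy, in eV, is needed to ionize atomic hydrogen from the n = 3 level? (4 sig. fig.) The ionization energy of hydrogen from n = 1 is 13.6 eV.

E_3 = −13.60/9 = −1.511 eV, so ionization (to E = 0) requires 1.511 eV.

1.511 eV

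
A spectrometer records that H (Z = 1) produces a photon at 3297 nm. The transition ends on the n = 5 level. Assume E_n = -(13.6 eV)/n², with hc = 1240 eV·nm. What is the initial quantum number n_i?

The photon energy is ΔE = hc/λ = 1240 / 3297 = 0.3761 eV.
With Z = 1, ΔE = 13.60 × (1/n_f² − 1/n_i²), so 1/n_f² − 1/n_i² = 0.02765.
With n_f = 5: 1/n_i² = 1/25 − 0.02765 = 0.01235, so n_i ≈ 9.00.

n_i = 9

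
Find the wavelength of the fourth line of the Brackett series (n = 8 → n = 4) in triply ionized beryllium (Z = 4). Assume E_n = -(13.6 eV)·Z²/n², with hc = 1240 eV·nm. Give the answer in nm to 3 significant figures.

The Brackett series terminates on n_f = 4; the fourth line has n_i = 4+4 = 8.
ΔE = 217.6 × (1/4² − 1/8²) = 10.20 eV.
λ = 1240 / 10.20 = 122 nm.

122 nm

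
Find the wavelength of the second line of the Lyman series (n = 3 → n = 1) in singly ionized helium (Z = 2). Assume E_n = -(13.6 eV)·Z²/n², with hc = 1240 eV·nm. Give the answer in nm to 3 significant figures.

The Lyman series terminates on n_f = 1; the second line has n_i = 1+2 = 3.
ΔE = 54.40 × (1/1² − 1/3²) = 48.36 eV.
λ = 1240 / 48.36 = 25.6 nm.

25.6 nm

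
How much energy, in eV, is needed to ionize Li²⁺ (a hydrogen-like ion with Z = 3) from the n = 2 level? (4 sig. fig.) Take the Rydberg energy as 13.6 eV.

E_n = −13.6 Z²/n² = −122.4/n² eV for Z = 3.
E_2 = −122.4/4 = −30.60 eV, so ionization (to E = 0) requires 30.60 eV.

30.60 eV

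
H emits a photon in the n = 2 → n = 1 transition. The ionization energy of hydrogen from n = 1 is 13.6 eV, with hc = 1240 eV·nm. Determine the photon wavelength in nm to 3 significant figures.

122 nm

ΔE = 13.60 × (1/1² − 1/2²) = 13.60 × 0.7500 = 10.20 eV.
λ = hc/ΔE = 1240 / 10.20 = 122 nm.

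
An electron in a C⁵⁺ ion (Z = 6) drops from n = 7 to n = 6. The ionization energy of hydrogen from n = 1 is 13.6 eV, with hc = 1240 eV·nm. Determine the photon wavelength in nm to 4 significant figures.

343.7 nm

For Z = 6 the level energies scale as Z², so the effective Rydberg energy is 13.6 × 36 = 489.6 eV.
ΔE = 489.6 × (1/6² − 1/7²) = 489.6 × 0.007370 = 3.608 eV.
λ = hc/ΔE = 1240 / 3.608 = 343.7 nm.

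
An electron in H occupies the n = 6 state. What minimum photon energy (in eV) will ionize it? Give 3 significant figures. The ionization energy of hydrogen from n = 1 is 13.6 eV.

E_6 = −13.60/36 = −0.378 eV, so ionization (to E = 0) requires 0.378 eV.

0.378 eV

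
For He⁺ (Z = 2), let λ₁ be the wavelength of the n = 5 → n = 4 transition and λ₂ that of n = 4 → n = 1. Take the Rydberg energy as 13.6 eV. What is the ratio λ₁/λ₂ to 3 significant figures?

λ ∝ 1/ΔE ∝ 1/(1/n_f² − 1/n_i²), and the Z² and hc factors cancel in the ratio.
λ₁/λ₂ = (1/1² − 1/4²)/(1/4² − 1/5²) = 0.9375/0.02250 = 41.7.

41.7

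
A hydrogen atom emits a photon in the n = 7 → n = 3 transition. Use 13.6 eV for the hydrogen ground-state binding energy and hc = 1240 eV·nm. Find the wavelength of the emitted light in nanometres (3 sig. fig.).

ΔE = 13.60 × (1/3² − 1/7²) = 13.60 × 0.09070 = 1.234 eV.
λ = hc/ΔE = 1240 / 1.234 = 1010 nm.
This line belongs to the Paschen series.

1010 nm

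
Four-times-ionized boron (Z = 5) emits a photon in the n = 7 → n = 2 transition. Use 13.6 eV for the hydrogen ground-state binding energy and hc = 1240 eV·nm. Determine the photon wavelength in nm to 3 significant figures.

15.9 nm

For Z = 5 the level energies scale as Z², so the effective Rydberg energy is 13.6 × 25 = 340.0 eV.
ΔE = 340.0 × (1/2² − 1/7²) = 340.0 × 0.2296 = 78.06 eV.
λ = hc/ΔE = 1240 / 78.06 = 15.9 nm.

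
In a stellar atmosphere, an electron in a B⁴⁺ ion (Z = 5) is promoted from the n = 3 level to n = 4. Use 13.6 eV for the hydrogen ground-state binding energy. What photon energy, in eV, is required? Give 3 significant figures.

The Bohr energies scale as Z², so for Z = 5: E_n = −340.0/n² eV.
E_4 = −340.0/16 = −21.25 eV and E_3 = −340.0/9 = −37.78 eV.
The photon energy is |E_4 − E_3| = 16.5 eV.

16.5 eV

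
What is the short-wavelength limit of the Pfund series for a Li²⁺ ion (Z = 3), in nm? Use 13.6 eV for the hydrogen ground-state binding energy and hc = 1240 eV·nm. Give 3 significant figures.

The Pfund series has lower level n_f = 5; the series limit corresponds to n_i → ∞.
ΔE_max = 13.6 × 9 / 5² = 4.896 eV.
λ_min = 1240 / 4.896 = 253 nm.

253 nm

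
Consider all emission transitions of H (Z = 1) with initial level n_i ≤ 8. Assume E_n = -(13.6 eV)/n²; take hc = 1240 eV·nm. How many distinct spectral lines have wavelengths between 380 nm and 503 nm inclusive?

5

Enumerate all n_i → n_f pairs with 1 ≤ n_f < n_i ≤ 8 and compute λ = 1240 / [13.6·1·(1/n_f² − 1/n_i²)].
Lines falling in [380, 503] nm: 8→2 (389.0 nm), 7→2 (397.1 nm), 6→2 (410.3 nm), 5→2 (434.2 nm), 4→2 (486.3 nm).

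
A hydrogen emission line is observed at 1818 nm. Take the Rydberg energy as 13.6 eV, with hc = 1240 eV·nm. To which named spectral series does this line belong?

Brackett

ΔE = 1240/1818 = 0.6821 eV.
This matches 13.6 × (1/4² − 1/9²), so n_f = 4: the Brackett series.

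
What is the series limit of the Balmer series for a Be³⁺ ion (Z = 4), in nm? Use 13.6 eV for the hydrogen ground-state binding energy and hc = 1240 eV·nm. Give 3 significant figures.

The Balmer series has lower level n_f = 2; the series limit corresponds to n_i → ∞.
ΔE_max = 13.6 × 16 / 2² = 54.40 eV.
λ_min = 1240 / 54.40 = 22.8 nm.

22.8 nm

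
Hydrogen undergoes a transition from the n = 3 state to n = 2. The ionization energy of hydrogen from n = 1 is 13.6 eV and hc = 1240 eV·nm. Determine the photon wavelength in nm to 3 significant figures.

ΔE = 13.60 × (1/2² − 1/3²) = 13.60 × 0.1389 = 1.889 eV.
λ = hc/ΔE = 1240 / 1.889 = 656 nm.

656 nm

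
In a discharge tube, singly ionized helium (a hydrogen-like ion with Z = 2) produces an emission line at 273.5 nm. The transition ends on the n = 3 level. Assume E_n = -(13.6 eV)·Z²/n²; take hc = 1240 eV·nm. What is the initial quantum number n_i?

The photon energy is ΔE = hc/λ = 1240 / 273.5 = 4.534 eV.
With Z = 2, ΔE = 54.40 × (1/n_f² − 1/n_i²), so 1/n_f² − 1/n_i² = 0.08334.
With n_f = 3: 1/n_i² = 1/9 − 0.08334 = 0.02777, so n_i ≈ 6.00.

n_i = 6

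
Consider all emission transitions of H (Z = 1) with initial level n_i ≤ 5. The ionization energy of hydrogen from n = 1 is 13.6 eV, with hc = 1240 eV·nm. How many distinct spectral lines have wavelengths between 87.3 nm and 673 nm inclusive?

7

Enumerate all n_i → n_f pairs with 1 ≤ n_f < n_i ≤ 5 and compute λ = 1240 / [13.6·1·(1/n_f² − 1/n_i²)].
Lines falling in [87.3, 673] nm: 5→1 (94.98 nm), 4→1 (97.25 nm), 3→1 (102.6 nm), 2→1 (121.6 nm), 5→2 (434.2 nm), 4→2 (486.3 nm), 3→2 (656.5 nm).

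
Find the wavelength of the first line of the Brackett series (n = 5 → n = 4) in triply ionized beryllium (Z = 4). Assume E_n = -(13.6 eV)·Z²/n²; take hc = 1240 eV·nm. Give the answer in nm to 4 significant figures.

The Brackett series terminates on n_f = 4; the first line has n_i = 4+1 = 5.
ΔE = 217.6 × (1/4² − 1/5²) = 4.896 eV.
λ = 1240 / 4.896 = 253.3 nm.

253.3 nm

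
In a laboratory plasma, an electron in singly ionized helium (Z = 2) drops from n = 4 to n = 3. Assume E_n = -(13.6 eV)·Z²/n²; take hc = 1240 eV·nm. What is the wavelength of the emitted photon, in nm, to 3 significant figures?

469 nm

For Z = 2 the level energies scale as Z², so the effective Rydberg energy is 13.6 × 4 = 54.40 eV.
ΔE = 54.40 × (1/3² − 1/4²) = 54.40 × 0.04861 = 2.644 eV.
λ = hc/ΔE = 1240 / 2.644 = 469 nm.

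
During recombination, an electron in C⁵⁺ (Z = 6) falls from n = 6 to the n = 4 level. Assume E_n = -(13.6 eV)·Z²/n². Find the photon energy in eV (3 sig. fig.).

The Bohr energies scale as Z², so for Z = 6: E_n = −489.6/n² eV.
E_6 = −489.6/36 = −13.60 eV and E_4 = −489.6/16 = −30.60 eV.
The photon energy is |E_6 − E_4| = 17.0 eV.

17.0 eV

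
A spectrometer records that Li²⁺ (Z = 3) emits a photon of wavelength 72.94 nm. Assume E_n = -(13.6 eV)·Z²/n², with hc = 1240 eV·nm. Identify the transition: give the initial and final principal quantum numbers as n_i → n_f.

n_i = 3, n_f = 2

The photon energy is ΔE = hc/λ = 1240 / 72.94 = 17.00 eV.
With Z = 3, ΔE = 122.4 × (1/n_f² − 1/n_i²), so 1/n_f² − 1/n_i² = 0.1389.
Trying n_f = 2 gives 1/n_i² = 0.1111, i.e. n_i ≈ 3; this pair matches.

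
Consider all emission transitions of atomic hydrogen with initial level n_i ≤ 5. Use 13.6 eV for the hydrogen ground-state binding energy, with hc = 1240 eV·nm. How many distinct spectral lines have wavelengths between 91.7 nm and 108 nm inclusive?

Enumerate all n_i → n_f pairs with 1 ≤ n_f < n_i ≤ 5 and compute λ = 1240 / [13.6·1·(1/n_f² − 1/n_i²)].
Lines falling in [91.7, 108] nm: 5→1 (94.98 nm), 4→1 (97.25 nm), 3→1 (102.6 nm).

3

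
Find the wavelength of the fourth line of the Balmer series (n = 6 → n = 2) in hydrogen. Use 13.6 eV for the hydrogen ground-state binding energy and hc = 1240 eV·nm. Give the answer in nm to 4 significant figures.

The Balmer series terminates on n_f = 2; the fourth line has n_i = 2+4 = 6.
ΔE = 13.60 × (1/2² − 1/6²) = 3.022 eV.
λ = 1240 / 3.022 = 410.3 nm.

410.3 nm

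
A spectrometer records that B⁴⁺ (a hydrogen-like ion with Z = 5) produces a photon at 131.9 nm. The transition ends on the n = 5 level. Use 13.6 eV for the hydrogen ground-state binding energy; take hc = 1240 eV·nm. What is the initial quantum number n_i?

The photon energy is ΔE = hc/λ = 1240 / 131.9 = 9.401 eV.
With Z = 5, ΔE = 340.0 × (1/n_f² − 1/n_i²), so 1/n_f² − 1/n_i² = 0.02765.
With n_f = 5: 1/n_i² = 1/25 − 0.02765 = 0.01235, so n_i ≈ 9.00.

n_i = 9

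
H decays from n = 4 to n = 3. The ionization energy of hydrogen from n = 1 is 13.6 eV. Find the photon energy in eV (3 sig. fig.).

0.661 eV

E_4 = −13.60/16 = −0.8500 eV and E_3 = −13.60/9 = −1.511 eV.
The photon energy is |E_4 − E_3| = 0.661 eV.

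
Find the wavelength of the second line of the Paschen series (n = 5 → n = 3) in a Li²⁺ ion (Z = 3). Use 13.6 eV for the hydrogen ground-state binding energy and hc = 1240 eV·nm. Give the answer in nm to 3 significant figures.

142 nm

The Paschen series terminates on n_f = 3; the second line has n_i = 3+2 = 5.
ΔE = 122.4 × (1/3² − 1/5²) = 8.704 eV.
λ = 1240 / 8.704 = 142 nm.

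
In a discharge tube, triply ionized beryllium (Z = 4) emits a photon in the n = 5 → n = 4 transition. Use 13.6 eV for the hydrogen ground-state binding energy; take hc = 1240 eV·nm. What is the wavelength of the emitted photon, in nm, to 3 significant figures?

For Z = 4 the level energies scale as Z², so the effective Rydberg energy is 13.6 × 16 = 217.6 eV.
ΔE = 217.6 × (1/4² − 1/5²) = 217.6 × 0.02250 = 4.896 eV.
λ = hc/ΔE = 1240 / 4.896 = 253 nm.

253 nm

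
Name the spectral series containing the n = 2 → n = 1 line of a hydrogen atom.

The series is set by the lower level: n_f = 1 is the Lyman series.

Lyman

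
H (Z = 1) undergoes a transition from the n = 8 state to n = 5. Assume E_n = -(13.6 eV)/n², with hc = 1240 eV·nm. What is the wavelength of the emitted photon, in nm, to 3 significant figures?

ΔE = 13.60 × (1/5² − 1/8²) = 13.60 × 0.02438 = 0.3315 eV.
λ = hc/ΔE = 1240 / 0.3315 = 3740 nm.

3740 nm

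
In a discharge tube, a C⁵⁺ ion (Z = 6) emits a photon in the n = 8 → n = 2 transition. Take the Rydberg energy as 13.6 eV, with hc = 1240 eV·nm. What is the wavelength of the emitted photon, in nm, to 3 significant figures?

For Z = 6 the level energies scale as Z², so the effective Rydberg energy is 13.6 × 36 = 489.6 eV.
ΔE = 489.6 × (1/2² − 1/8²) = 489.6 × 0.2344 = 114.8 eV.
λ = hc/ΔE = 1240 / 114.8 = 10.8 nm.

10.8 nm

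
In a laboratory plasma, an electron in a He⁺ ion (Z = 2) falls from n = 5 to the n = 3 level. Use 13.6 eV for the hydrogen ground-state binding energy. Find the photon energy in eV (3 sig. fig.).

The Bohr energies scale as Z², so for Z = 2: E_n = −54.40/n² eV.
E_5 = −54.40/25 = −2.176 eV and E_3 = −54.40/9 = −6.044 eV.
The photon energy is |E_5 − E_3| = 3.87 eV.

3.87 eV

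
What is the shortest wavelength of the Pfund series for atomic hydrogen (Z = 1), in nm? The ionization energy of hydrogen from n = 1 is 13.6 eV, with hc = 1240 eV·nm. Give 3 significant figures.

2280 nm

The Pfund series has lower level n_f = 5; the series limit corresponds to n_i → ∞.
ΔE_max = 13.6 × 1 / 5² = 0.5440 eV.
λ_min = 1240 / 0.5440 = 2280 nm.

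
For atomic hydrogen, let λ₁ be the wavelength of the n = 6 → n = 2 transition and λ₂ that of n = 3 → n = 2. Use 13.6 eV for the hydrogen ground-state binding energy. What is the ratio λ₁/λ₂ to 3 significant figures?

λ ∝ 1/ΔE ∝ 1/(1/n_f² − 1/n_i²), and the Z² and hc factors cancel in the ratio.
λ₁/λ₂ = (1/2² − 1/3²)/(1/2² − 1/6²) = 0.1389/0.2222 = 0.625.

0.625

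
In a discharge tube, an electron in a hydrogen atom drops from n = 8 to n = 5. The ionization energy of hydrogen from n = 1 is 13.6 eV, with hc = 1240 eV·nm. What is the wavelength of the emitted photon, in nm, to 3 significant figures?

3740 nm

ΔE = 13.60 × (1/5² − 1/8²) = 13.60 × 0.02438 = 0.3315 eV.
λ = hc/ΔE = 1240 / 0.3315 = 3740 nm.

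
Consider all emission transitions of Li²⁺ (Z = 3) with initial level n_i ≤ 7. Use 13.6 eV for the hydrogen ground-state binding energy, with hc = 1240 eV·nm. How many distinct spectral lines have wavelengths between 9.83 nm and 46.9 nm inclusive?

Enumerate all n_i → n_f pairs with 1 ≤ n_f < n_i ≤ 7 and compute λ = 1240 / [13.6·9·(1/n_f² − 1/n_i²)].
Lines falling in [9.83, 46.9] nm: 7→1 (10.34 nm), 6→1 (10.42 nm), 5→1 (10.55 nm), 4→1 (10.81 nm), 3→1 (11.40 nm), 2→1 (13.51 nm), 7→2 (44.12 nm), 6→2 (45.59 nm).

8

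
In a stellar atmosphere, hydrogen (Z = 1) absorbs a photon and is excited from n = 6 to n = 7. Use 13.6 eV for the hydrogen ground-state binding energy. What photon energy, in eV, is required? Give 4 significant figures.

E_7 = −13.60/49 = −0.2776 eV and E_6 = −13.60/36 = −0.3778 eV.
The photon energy is |E_7 − E_6| = 0.1002 eV.

0.1002 eV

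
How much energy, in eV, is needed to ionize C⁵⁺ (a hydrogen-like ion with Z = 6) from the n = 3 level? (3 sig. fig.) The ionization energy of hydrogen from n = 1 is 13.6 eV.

E_n = −13.6 Z²/n² = −489.6/n² eV for Z = 6.
E_3 = −489.6/9 = −54.4 eV, so ionization (to E = 0) requires 54.4 eV.

54.4 eV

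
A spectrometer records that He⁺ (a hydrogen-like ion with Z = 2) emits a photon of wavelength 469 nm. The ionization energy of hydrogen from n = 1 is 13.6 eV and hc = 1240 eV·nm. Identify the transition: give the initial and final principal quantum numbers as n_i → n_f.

n_i = 4, n_f = 3

The photon energy is ΔE = hc/λ = 1240 / 469 = 2.644 eV.
With Z = 2, ΔE = 54.40 × (1/n_f² − 1/n_i²), so 1/n_f² − 1/n_i² = 0.04860.
Trying n_f = 3 gives 1/n_i² = 0.06251, i.e. n_i ≈ 4; this pair matches.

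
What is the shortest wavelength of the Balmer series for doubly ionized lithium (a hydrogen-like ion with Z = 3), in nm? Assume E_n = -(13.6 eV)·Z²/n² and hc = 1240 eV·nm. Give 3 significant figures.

40.5 nm

The Balmer series has lower level n_f = 2; the series limit corresponds to n_i → ∞.
ΔE_max = 13.6 × 9 / 2² = 30.60 eV.
λ_min = 1240 / 30.60 = 40.5 nm.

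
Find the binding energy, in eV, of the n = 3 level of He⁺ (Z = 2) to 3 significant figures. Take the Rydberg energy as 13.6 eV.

6.04 eV

E_n = −13.6 Z²/n² = −54.40/n² eV for Z = 2.
E_3 = −54.40/9 = −6.04 eV, so ionization (to E = 0) requires 6.04 eV.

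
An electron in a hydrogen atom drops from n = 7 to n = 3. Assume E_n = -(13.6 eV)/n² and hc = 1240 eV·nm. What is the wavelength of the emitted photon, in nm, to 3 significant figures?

1010 nm

ΔE = 13.60 × (1/3² − 1/7²) = 13.60 × 0.09070 = 1.234 eV.
λ = hc/ΔE = 1240 / 1.234 = 1010 nm.
This line belongs to the Paschen series.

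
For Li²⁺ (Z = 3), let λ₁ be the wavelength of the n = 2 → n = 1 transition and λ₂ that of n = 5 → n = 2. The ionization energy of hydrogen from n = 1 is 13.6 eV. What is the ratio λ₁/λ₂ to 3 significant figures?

λ ∝ 1/ΔE ∝ 1/(1/n_f² − 1/n_i²), and the Z² and hc factors cancel in the ratio.
λ₁/λ₂ = (1/2² − 1/5²)/(1/1² − 1/2²) = 0.2100/0.7500 = 0.280.

0.280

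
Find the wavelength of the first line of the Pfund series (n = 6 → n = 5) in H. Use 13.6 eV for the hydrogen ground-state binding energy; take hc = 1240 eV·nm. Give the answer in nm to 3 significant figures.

The Pfund series terminates on n_f = 5; the first line has n_i = 5+1 = 6.
ΔE = 13.60 × (1/5² − 1/6²) = 0.1662 eV.
λ = 1240 / 0.1662 = 7460 nm.

7460 nm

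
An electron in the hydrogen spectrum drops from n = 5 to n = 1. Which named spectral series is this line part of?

Lyman

The series is set by the lower level: n_f = 1 is the Lyman series.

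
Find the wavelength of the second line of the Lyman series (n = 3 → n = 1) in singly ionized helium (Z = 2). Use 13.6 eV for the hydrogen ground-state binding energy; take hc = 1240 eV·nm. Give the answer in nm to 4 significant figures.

The Lyman series terminates on n_f = 1; the second line has n_i = 1+2 = 3.
ΔE = 54.40 × (1/1² − 1/3²) = 48.36 eV.
λ = 1240 / 48.36 = 25.64 nm.

25.64 nm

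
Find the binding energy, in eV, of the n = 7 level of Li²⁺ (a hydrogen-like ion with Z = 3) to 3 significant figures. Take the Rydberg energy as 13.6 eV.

E_n = −13.6 Z²/n² = −122.4/n² eV for Z = 3.
E_7 = −122.4/49 = −2.50 eV, so ionization (to E = 0) requires 2.50 eV.

2.50 eV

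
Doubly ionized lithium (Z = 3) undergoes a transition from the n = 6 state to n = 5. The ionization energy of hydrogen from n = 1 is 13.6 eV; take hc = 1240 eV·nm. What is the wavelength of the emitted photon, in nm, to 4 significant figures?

For Z = 3 the level energies scale as Z², so the effective Rydberg energy is 13.6 × 9 = 122.4 eV.
ΔE = 122.4 × (1/5² − 1/6²) = 122.4 × 0.01222 = 1.496 eV.
λ = hc/ΔE = 1240 / 1.496 = 828.9 nm.

828.9 nm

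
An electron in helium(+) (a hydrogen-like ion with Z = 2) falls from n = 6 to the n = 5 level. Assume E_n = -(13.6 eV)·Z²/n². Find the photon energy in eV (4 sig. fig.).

0.6649 eV

The Bohr energies scale as Z², so for Z = 2: E_n = −54.40/n² eV.
E_6 = −54.40/36 = −1.511 eV and E_5 = −54.40/25 = −2.176 eV.
The photon energy is |E_6 − E_5| = 0.6649 eV.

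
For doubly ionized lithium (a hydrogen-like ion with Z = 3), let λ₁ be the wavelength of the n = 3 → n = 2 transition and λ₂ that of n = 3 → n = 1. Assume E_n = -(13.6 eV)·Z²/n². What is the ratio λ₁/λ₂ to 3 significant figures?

6.40

λ ∝ 1/ΔE ∝ 1/(1/n_f² − 1/n_i²), and the Z² and hc factors cancel in the ratio.
λ₁/λ₂ = (1/1² − 1/3²)/(1/2² − 1/3²) = 0.8889/0.1389 = 6.40.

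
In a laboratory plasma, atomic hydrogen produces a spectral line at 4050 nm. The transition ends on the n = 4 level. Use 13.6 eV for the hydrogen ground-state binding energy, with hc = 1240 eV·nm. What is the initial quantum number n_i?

The photon energy is ΔE = hc/λ = 1240 / 4050 = 0.3062 eV.
With Z = 1, ΔE = 13.60 × (1/n_f² − 1/n_i²), so 1/n_f² − 1/n_i² = 0.02251.
With n_f = 4: 1/n_i² = 1/16 − 0.02251 = 0.03999, so n_i ≈ 5.00.

n_i = 5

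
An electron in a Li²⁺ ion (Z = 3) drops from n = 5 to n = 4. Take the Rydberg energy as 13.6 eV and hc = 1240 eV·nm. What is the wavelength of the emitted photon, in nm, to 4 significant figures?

For Z = 3 the level energies scale as Z², so the effective Rydberg energy is 13.6 × 9 = 122.4 eV.
ΔE = 122.4 × (1/4² − 1/5²) = 122.4 × 0.02250 = 2.754 eV.
λ = hc/ΔE = 1240 / 2.754 = 450.3 nm.

450.3 nm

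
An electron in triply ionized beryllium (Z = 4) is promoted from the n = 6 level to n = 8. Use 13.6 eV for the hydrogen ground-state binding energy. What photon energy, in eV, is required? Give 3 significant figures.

2.64 eV

The Bohr energies scale as Z², so for Z = 4: E_n = −217.6/n² eV.
E_8 = −217.6/64 = −3.400 eV and E_6 = −217.6/36 = −6.044 eV.
The photon energy is |E_8 − E_6| = 2.64 eV.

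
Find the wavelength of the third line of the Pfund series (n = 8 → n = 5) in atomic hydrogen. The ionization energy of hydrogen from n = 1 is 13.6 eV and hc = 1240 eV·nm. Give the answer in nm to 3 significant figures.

3740 nm

The Pfund series terminates on n_f = 5; the third line has n_i = 5+3 = 8.
ΔE = 13.60 × (1/5² − 1/8²) = 0.3315 eV.
λ = 1240 / 0.3315 = 3740 nm.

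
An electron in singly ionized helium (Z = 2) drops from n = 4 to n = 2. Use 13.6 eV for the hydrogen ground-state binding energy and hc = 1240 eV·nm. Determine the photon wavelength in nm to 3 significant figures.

For Z = 2 the level energies scale as Z², so the effective Rydberg energy is 13.6 × 4 = 54.40 eV.
ΔE = 54.40 × (1/2² − 1/4²) = 54.40 × 0.1875 = 10.20 eV.
λ = hc/ΔE = 1240 / 10.20 = 122 nm.

122 nm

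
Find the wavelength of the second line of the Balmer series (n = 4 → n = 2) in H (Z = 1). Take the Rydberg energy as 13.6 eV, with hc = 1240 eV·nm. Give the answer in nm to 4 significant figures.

486.3 nm

The Balmer series terminates on n_f = 2; the second line has n_i = 2+2 = 4.
ΔE = 13.60 × (1/2² − 1/4²) = 2.550 eV.
λ = 1240 / 2.550 = 486.3 nm.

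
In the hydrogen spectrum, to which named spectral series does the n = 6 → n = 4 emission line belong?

Brackett

The series is set by the lower level: n_f = 4 is the Brackett series.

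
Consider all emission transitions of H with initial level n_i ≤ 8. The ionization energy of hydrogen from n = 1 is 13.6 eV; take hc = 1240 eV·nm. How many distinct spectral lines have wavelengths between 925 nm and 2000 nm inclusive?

Enumerate all n_i → n_f pairs with 1 ≤ n_f < n_i ≤ 8 and compute λ = 1240 / [13.6·1·(1/n_f² − 1/n_i²)].
Lines falling in [925, 2000] nm: 8→3 (954.9 nm), 7→3 (1005 nm), 6→3 (1094 nm), 5→3 (1282 nm), 4→3 (1876 nm), 8→4 (1945 nm).

6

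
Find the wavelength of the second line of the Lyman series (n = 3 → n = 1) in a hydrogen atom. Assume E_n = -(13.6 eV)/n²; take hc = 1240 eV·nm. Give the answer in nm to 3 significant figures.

103 nm

The Lyman series terminates on n_f = 1; the second line has n_i = 1+2 = 3.
ΔE = 13.60 × (1/1² − 1/3²) = 12.09 eV.
λ = 1240 / 12.09 = 103 nm.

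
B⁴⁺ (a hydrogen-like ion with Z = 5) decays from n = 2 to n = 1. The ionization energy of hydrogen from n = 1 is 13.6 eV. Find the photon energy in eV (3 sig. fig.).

255 eV

The Bohr energies scale as Z², so for Z = 5: E_n = −340.0/n² eV.
E_2 = −340.0/4 = −85.00 eV and E_1 = −340.0/1 = −340.0 eV.
The photon energy is |E_2 − E_1| = 255 eV.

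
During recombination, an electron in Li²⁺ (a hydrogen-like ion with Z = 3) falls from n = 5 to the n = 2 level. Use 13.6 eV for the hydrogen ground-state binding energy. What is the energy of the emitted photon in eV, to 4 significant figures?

The Bohr energies scale as Z², so for Z = 3: E_n = −122.4/n² eV.
E_5 = −122.4/25 = −4.896 eV and E_2 = −122.4/4 = −30.60 eV.
The photon energy is |E_5 − E_2| = 25.70 eV.

25.70 eV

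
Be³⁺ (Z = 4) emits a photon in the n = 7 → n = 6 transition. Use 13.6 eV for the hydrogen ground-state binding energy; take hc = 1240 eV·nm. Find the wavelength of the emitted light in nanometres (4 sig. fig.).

773.2 nm

For Z = 4 the level energies scale as Z², so the effective Rydberg energy is 13.6 × 16 = 217.6 eV.
ΔE = 217.6 × (1/6² − 1/7²) = 217.6 × 0.007370 = 1.604 eV.
λ = hc/ΔE = 1240 / 1.604 = 773.2 nm.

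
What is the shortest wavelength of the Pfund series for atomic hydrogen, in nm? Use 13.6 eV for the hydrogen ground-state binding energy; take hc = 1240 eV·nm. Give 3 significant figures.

2280 nm

The Pfund series has lower level n_f = 5; the series limit corresponds to n_i → ∞.
ΔE_max = 13.6 × 1 / 5² = 0.5440 eV.
λ_min = 1240 / 0.5440 = 2280 nm.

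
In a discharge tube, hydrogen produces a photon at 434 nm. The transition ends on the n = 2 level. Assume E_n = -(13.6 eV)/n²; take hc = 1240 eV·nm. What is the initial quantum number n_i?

The photon energy is ΔE = hc/λ = 1240 / 434 = 2.857 eV.
With Z = 1, ΔE = 13.60 × (1/n_f² − 1/n_i²), so 1/n_f² − 1/n_i² = 0.2101.
With n_f = 2: 1/n_i² = 1/4 − 0.2101 = 0.03992, so n_i ≈ 5.01.

n_i = 5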